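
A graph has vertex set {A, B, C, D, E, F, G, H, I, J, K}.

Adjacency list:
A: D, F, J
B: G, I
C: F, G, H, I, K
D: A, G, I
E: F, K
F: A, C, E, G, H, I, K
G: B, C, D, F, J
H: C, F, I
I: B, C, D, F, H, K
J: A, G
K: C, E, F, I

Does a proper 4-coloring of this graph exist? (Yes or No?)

Yes

The chromatic number is 4. C, F, H, I are mutually adjacent (a clique of size 4), so at least 4 colors are needed.
4 colors suffice: color red → {B, D, F, J}; color blue → {A, E, G, I}; color green → {C}; color yellow → {H, K}.
That is already a proper 4-coloring.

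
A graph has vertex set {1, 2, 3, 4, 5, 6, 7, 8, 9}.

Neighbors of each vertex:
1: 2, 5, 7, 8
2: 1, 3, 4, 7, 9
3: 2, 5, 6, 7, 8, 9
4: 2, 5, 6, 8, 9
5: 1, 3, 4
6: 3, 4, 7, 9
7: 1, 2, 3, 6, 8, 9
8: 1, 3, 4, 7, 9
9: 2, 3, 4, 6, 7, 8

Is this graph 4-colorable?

Yes

The chromatic number is 4. 2, 3, 7, 9 form a clique, so at least 4 colors are needed.
4 colors suffice: color red → {1, 3, 4}; color blue → {5, 7}; color green → {9}; color yellow → {2, 6, 8}.
That is already a proper 4-coloring.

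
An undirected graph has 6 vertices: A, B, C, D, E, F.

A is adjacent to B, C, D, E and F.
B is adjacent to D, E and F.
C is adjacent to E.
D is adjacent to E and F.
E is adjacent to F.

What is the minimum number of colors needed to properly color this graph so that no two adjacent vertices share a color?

5

A, B, D, E, F are pairwise adjacent (a clique of size 5), so at least 5 colors are needed.
One proper 5-coloring: A=2, B=4, C=3, D=5, E=1, F=3. No two adjacent vertices share a color.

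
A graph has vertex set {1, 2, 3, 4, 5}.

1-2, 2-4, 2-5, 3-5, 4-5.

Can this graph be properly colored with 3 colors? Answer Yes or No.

Yes

The chromatic number is 3. 2, 4, 5 are mutually adjacent, so at least 3 colors are needed.
A valid assignment using 3 colors: 1=blue, 2=red, 3=red, 4=green, 5=blue.
That is already a proper 3-coloring.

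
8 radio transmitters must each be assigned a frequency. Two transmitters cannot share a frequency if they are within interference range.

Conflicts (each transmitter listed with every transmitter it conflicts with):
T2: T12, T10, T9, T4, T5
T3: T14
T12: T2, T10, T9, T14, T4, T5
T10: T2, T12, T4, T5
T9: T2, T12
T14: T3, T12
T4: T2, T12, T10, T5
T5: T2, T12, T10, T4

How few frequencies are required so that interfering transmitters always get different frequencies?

T2, T12, T10, T4, T5 pairwise conflict, so at least 5 frequencies are needed.
A valid assignment using 5 frequencies: T2=2, T3=1, T12=1, T10=4, T9=3, T14=2, T4=5, T5=3. Every pair that conflicts lands in different frequencies.

5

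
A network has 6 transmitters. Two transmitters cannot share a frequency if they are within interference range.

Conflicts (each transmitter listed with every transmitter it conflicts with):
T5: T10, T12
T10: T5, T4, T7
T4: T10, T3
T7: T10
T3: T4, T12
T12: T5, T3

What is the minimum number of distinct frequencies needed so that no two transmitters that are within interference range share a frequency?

3

The cycle T3-T12-T5-T10-T4-T3 has odd length 5, so it cannot be 2-colored; at least 3 frequencies are needed.
Using 3 frequencies: T5=2, T10=1, T4=3, T7=2, T3=2, T12=1. Each listed conflict is separated.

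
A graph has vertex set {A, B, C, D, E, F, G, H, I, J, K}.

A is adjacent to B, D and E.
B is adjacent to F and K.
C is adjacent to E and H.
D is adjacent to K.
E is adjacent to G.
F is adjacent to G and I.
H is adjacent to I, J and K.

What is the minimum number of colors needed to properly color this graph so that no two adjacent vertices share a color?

3

The cycle F-B-A-E-G-F has odd length 5, so it cannot be 2-colored; at least 3 colors are needed.
A valid assignment using 3 colors: A=1, B=2, C=3, D=2, E=2, F=1, G=3, H=1, I=2, J=2, K=3. Each edge has distinct colors on its endpoints.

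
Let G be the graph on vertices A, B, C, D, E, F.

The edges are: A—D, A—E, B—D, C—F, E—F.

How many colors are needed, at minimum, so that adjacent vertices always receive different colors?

B and D are adjacent, so at least 2 colors are needed.
2 colors suffice: color red → {C, D, E}; color blue → {A, B, F}. Every edge joins two different colors.

2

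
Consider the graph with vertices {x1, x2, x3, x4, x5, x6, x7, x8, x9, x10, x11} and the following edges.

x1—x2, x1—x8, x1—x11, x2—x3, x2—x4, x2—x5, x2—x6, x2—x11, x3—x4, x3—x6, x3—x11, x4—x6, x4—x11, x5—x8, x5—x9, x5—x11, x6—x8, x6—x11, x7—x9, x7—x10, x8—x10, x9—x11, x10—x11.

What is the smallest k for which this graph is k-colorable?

x2, x3, x4, x6, x11 are pairwise adjacent (a clique of size 5), so at least 5 colors are needed.
5 colors suffice: color 1 → {x7, x8, x11}; color 2 → {x2, x9, x10}; color 3 → {x1, x5, x6}; color 4 → {x3}; color 5 → {x4}. No two adjacent vertices share a color.

5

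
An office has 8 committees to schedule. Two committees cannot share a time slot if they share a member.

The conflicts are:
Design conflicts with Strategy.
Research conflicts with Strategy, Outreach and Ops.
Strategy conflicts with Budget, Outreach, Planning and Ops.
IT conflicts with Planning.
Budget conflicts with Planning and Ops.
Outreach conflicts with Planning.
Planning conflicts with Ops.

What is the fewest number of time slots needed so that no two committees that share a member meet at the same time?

Strategy, Budget, Planning, Ops are mutually in conflict, so at least 4 time slots are needed.
4 time slots suffice: time slot 1 → {Strategy, IT}; time slot 2 → {Design, Research, Planning}; time slot 3 → {Outreach, Ops}; time slot 4 → {Budget}. No two conflicting committees share a time slot.

4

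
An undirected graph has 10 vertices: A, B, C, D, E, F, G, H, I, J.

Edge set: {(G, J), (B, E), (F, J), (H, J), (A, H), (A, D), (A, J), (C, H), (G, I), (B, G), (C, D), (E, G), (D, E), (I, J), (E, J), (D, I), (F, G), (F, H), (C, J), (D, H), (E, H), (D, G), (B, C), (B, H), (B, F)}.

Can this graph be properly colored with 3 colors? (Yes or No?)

The chromatic number is 3. E, G, J are mutually adjacent, so at least 3 colors are needed.
3 colors suffice: A=3, B=1, C=3, D=1, E=3, F=3, G=2, H=2, I=3, J=1.
That is already a proper 3-coloring.

Yes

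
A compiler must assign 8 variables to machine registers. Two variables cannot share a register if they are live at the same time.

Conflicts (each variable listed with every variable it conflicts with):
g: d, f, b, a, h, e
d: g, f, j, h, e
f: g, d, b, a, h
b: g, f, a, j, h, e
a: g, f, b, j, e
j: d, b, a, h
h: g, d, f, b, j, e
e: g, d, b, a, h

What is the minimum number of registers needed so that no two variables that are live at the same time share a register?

g, d, f, h are mutually in conflict, so at least 4 registers are needed.
4 registers suffice: register 1 → {g, j}; register 2 → {d, b}; register 3 → {a, h}; register 4 → {f, e}. Every pair that conflicts lands in different registers.

4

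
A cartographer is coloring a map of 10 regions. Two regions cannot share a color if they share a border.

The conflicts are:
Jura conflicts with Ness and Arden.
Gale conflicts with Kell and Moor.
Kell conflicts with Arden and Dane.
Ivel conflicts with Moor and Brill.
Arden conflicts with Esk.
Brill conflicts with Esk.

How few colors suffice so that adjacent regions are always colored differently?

3

The cycle Esk-Brill-Ivel-Moor-Gale-Kell-Arden-Esk has odd length 7, so it cannot be 2-colored; at least 3 colors are needed.
One proper 3-coloring: Jura=2, Gale=3, Kell=2, Ness=1, Ivel=2, Arden=1, Moor=1, Brill=1, Esk=2, Dane=1. Every pair that conflicts lands in different colors.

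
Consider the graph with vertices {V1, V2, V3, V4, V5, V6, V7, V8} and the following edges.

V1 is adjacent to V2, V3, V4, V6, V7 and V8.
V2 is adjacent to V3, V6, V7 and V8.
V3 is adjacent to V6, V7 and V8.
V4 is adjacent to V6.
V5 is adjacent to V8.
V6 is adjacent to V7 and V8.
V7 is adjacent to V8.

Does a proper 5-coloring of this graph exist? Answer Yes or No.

No

V1, V2, V3, V6, V7, V8 are pairwise adjacent (a clique of size 6), so at least 6 colors are needed.
So 5 colors are not enough.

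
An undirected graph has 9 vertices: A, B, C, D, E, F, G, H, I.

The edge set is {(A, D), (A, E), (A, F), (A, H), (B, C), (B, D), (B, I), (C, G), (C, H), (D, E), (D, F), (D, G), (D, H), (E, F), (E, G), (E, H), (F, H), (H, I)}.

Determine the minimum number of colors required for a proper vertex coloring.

A, D, E, F, H are mutually adjacent (a clique of size 5), so at least 5 colors are needed.
One proper 5-coloring: A=4, B=1, C=2, D=2, E=3, F=5, G=1, H=1, I=2. No two adjacent vertices share a color.

5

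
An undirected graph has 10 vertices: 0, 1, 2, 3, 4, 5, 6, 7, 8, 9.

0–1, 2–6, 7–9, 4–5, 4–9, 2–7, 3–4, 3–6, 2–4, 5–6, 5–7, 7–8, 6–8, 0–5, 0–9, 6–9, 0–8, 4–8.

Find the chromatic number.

2

3 and 6 are adjacent, so at least 2 colors are needed.
2 colors suffice: color a → {0, 4, 6, 7}; color b → {1, 2, 3, 5, 8, 9}. Each edge has distinct colors on its endpoints.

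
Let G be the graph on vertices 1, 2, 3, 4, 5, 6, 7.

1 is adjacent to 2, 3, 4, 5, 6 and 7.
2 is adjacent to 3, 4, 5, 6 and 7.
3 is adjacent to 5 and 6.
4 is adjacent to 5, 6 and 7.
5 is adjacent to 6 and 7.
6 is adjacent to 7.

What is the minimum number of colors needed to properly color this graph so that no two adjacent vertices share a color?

1, 2, 4, 5, 6, 7 form a clique, so at least 6 colors are needed.
One proper 6-coloring: 1=a, 2=d, 3=e, 4=e, 5=b, 6=c, 7=f. Every edge joins two different colors.

6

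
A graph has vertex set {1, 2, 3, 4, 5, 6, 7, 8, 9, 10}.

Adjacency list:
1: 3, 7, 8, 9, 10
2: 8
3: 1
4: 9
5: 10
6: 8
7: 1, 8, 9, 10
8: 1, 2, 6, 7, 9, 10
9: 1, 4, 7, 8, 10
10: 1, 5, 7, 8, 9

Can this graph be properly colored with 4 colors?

1, 7, 8, 9, 10 form a clique, so at least 5 colors are needed.
So 4 colors are not enough.

No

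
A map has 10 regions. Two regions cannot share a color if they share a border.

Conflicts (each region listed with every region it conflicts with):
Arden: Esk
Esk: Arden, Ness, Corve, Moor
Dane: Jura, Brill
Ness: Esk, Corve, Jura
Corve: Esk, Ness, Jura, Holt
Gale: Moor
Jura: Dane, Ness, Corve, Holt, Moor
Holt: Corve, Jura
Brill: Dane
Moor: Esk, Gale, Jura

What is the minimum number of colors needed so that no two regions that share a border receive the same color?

3

Esk, Ness, Corve are mutually in conflict, so at least 3 colors are needed.
3 colors suffice: color 1 → {Esk, Gale, Jura, Brill}; color 2 → {Arden, Dane, Corve, Moor}; color 3 → {Ness, Holt}. Each listed conflict is separated.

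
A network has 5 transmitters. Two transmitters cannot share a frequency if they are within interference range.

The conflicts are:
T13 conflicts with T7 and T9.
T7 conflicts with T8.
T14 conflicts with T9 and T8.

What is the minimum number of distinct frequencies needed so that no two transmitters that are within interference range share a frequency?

The cycle T13-T7-T8-T14-T9-T13 has odd length 5, so it cannot be 2-colored; at least 3 frequencies are needed.
Using 3 frequencies: T13=1, T7=2, T14=3, T9=2, T8=1. Every pair that conflicts lands in different frequencies.

3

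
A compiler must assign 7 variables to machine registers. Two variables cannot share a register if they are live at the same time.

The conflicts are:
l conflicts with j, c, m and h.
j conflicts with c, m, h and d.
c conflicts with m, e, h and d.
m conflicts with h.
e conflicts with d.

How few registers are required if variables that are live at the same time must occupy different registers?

l, j, c, m, h pairwise conflict, so at least 5 registers are needed.
5 registers suffice: register 1 → {c}; register 2 → {j, e}; register 3 → {h, d}; register 4 → {l}; register 5 → {m}. No two conflicting variables share a register.

5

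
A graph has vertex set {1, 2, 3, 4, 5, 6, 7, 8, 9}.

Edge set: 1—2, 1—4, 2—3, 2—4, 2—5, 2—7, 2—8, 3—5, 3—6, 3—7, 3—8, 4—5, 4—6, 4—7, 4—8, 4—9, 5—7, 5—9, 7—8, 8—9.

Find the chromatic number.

4

2, 4, 5, 7 are mutually adjacent (a clique of size 4), so at least 4 colors are needed.
4 colors suffice: color red → {3, 4}; color blue → {2, 6, 9}; color green → {1, 5, 8}; color yellow → {7}. Every edge joins two different colors.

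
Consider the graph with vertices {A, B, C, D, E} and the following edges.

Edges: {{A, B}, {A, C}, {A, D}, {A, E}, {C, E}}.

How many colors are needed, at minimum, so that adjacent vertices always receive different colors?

3

A, C, E form a triangle, so at least 3 colors are needed.
3 colors suffice: color red → {A}; color blue → {B, D, E}; color green → {C}. No two adjacent vertices share a color.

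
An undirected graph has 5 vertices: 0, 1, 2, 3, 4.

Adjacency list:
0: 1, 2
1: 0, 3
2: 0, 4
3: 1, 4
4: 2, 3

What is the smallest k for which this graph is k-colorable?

The cycle 2-0-1-3-4-2 has odd length 5, so it cannot be 2-colored; at least 3 colors are needed.
3 colors suffice: color red → {1, 2}; color blue → {0, 3}; color green → {4}. Every edge joins two different colors.

3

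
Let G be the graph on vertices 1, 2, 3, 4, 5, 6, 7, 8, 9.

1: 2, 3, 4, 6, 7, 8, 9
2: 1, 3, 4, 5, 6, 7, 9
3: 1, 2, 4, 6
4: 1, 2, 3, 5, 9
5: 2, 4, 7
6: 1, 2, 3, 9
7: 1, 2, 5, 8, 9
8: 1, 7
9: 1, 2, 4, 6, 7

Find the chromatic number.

4

1, 2, 3, 6 form a clique, so at least 4 colors are needed.
One proper 4-coloring: 1=b, 2=a, 3=d, 4=c, 5=b, 6=c, 7=c, 8=a, 9=d. No two adjacent vertices share a color.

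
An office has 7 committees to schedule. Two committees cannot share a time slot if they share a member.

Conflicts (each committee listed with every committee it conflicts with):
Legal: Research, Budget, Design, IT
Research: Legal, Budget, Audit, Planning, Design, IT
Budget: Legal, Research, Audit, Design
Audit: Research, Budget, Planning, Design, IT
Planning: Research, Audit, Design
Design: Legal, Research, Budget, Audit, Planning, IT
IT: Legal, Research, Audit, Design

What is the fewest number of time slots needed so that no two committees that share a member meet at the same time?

Legal, Research, Design, IT pairwise conflict, so at least 4 time slots are needed.
4 time slots suffice: time slot 1 → {Research}; time slot 2 → {Design}; time slot 3 → {Legal, Audit}; time slot 4 → {Budget, Planning, IT}. Every pair that conflicts lands in different time slots.

4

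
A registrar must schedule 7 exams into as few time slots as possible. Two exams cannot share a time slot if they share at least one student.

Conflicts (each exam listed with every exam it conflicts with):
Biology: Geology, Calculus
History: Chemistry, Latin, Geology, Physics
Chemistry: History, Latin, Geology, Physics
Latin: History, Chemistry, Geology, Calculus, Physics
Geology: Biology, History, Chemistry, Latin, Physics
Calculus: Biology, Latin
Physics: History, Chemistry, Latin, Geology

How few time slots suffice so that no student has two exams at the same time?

History, Chemistry, Latin, Geology, Physics all conflict with each other, so at least 5 time slots are needed.
A valid assignment using 5 time slots: Biology=2, History=5, Chemistry=3, Latin=2, Geology=1, Calculus=1, Physics=4. Each listed conflict is separated.

5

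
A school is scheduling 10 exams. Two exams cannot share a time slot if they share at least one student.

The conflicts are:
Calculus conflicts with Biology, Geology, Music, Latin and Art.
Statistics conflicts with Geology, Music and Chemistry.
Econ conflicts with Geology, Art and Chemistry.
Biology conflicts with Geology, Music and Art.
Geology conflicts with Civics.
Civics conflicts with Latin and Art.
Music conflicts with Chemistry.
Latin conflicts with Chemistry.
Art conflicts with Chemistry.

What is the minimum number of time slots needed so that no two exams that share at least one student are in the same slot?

3

Econ, Art, Chemistry all conflict with each other, so at least 3 time slots are needed.
3 time slots suffice: Calculus=2, Statistics=3, Econ=3, Biology=3, Geology=1, Civics=2, Music=1, Latin=1, Art=1, Chemistry=2. No two conflicting exams share a time slot.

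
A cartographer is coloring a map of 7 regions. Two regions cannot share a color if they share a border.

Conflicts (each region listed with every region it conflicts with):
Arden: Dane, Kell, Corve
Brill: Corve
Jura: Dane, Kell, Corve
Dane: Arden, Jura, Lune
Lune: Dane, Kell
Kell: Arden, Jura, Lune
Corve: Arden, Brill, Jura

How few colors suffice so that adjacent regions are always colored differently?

2

Lune and Kell conflict, so at least 2 colors are needed.
2 colors suffice: color 1 → {Dane, Kell, Corve}; color 2 → {Arden, Brill, Jura, Lune}. Every pair that conflicts lands in different colors.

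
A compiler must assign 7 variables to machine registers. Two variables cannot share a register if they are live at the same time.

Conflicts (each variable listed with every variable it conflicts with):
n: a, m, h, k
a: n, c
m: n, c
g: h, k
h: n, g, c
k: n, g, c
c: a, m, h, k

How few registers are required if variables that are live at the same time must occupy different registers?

2

g and h conflict, so at least 2 registers are needed.
A valid assignment using 2 registers: n=1, a=2, m=2, g=1, h=2, k=2, c=1. Every pair that conflicts lands in different registers.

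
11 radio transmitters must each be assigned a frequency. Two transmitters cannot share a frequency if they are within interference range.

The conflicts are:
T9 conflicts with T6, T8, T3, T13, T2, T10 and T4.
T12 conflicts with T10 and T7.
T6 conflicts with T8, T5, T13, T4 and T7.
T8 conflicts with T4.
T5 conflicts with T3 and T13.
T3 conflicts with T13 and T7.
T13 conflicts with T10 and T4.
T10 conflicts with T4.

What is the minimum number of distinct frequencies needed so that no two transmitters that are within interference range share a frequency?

4

T9, T6, T8, T4 pairwise conflict, so at least 4 frequencies are needed.
4 frequencies suffice: frequency 1 → {T9, T5, T7}; frequency 2 → {T6, T3, T2, T10}; frequency 3 → {T12, T8, T13}; frequency 4 → {T4}. Each listed conflict is separated.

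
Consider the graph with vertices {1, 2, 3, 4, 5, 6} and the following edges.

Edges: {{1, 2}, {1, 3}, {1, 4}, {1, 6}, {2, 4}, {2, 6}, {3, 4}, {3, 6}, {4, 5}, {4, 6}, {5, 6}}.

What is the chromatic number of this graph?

1, 3, 4, 6 are pairwise adjacent (a clique of size 4), so at least 4 colors are needed.
4 colors suffice: 1=green, 2=yellow, 3=yellow, 4=red, 5=green, 6=blue. Every edge joins two different colors.

4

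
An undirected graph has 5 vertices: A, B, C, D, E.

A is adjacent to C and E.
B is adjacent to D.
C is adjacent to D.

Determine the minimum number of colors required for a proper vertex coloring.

2

A and E are adjacent, so at least 2 colors are needed.
One proper 2-coloring: A=1, B=2, C=2, D=1, E=2. Every edge joins two different colors.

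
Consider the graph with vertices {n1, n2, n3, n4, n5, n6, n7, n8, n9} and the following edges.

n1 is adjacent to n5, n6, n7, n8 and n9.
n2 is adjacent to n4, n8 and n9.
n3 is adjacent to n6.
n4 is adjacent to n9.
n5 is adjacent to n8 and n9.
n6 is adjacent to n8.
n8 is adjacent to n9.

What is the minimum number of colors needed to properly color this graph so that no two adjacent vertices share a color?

4

n1, n5, n8, n9 are mutually adjacent (a clique of size 4), so at least 4 colors are needed.
4 colors suffice: n1=green, n2=green, n3=red, n4=red, n5=yellow, n6=blue, n7=red, n8=red, n9=blue. Every edge joins two different colors.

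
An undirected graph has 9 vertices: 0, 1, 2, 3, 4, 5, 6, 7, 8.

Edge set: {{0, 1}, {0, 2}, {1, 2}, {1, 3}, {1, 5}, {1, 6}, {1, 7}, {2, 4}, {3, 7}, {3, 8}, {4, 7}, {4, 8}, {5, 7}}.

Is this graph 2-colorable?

No

1, 3, 7 are pairwise adjacent, so at least 3 colors are needed.
So 2 colors are not enough.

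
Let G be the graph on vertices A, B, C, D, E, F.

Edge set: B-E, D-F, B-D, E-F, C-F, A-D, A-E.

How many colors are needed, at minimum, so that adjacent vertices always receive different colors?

2

D and F are adjacent, so at least 2 colors are needed.
2 colors suffice: color 1 → {A, B, F}; color 2 → {C, D, E}. Each edge has distinct colors on its endpoints.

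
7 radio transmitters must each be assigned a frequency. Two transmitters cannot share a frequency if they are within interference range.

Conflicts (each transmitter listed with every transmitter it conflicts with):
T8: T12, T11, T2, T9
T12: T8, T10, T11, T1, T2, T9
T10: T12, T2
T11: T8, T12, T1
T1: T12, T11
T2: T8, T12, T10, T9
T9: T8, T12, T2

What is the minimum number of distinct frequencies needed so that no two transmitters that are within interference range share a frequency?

4

T8, T12, T2, T9 all conflict with each other, so at least 4 frequencies are needed.
A valid assignment using 4 frequencies: T8=3, T12=1, T10=3, T11=2, T1=3, T2=2, T9=4. No two conflicting transmitters share a frequency.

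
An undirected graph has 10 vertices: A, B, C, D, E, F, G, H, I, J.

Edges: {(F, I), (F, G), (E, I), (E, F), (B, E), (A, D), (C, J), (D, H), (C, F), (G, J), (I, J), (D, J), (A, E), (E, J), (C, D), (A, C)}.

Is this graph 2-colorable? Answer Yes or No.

No

E, F, I form a triangle, so at least 3 colors are needed.
So 2 colors are not enough.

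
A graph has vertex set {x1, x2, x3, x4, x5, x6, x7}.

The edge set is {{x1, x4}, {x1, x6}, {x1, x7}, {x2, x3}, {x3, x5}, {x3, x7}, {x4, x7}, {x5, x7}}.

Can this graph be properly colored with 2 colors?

x1, x4, x7 are mutually adjacent, so at least 3 colors are needed.
So 2 colors are not enough.

No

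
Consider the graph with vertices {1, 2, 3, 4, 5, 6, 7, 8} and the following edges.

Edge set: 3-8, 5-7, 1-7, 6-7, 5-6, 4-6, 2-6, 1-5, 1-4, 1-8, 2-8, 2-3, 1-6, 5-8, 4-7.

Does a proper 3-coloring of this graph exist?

No

1, 4, 6, 7 are mutually adjacent (a clique of size 4), so at least 4 colors are needed.
So 3 colors are not enough.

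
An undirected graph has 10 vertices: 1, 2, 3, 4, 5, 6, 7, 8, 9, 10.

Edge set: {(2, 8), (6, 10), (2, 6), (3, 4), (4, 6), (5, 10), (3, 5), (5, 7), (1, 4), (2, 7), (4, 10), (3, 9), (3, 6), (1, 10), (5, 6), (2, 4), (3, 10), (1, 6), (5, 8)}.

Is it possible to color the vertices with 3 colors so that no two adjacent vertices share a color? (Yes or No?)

3, 5, 6, 10 form a clique, so at least 4 colors are needed.
So 3 colors are not enough.

No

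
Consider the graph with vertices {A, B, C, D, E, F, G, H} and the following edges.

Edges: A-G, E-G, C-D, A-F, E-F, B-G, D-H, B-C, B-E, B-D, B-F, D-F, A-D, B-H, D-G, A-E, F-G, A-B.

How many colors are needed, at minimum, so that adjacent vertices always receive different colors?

A, B, E, F, G are pairwise adjacent (a clique of size 5), so at least 5 colors are needed.
One proper 5-coloring: A=3, B=1, C=3, D=2, E=2, F=5, G=4, H=3. Each edge has distinct colors on its endpoints.

5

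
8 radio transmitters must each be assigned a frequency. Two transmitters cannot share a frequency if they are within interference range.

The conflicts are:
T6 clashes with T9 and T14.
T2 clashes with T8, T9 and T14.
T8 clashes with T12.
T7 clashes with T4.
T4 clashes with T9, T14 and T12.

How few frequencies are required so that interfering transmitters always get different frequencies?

The cycle T4-T12-T8-T2-T9-T4 has odd length 5, so it cannot be 2-colored; at least 3 frequencies are needed.
3 frequencies suffice: T6=1, T2=1, T8=2, T7=2, T4=1, T9=2, T14=2, T12=3. Every pair that conflicts lands in different frequencies.

3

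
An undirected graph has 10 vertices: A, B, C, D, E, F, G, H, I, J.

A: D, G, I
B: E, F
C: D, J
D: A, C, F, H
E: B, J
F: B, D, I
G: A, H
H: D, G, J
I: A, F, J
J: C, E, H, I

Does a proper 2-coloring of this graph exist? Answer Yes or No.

The cycle E-J-I-F-B-E has odd length 5, so it cannot be 2-colored; at least 3 colors are needed.
So 2 colors are not enough.

No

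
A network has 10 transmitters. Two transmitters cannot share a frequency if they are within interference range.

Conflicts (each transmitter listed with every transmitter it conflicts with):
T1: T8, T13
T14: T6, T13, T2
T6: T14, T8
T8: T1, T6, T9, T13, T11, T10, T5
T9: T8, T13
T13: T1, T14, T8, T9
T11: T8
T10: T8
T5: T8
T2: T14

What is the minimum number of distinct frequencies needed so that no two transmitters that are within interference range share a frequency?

3

T1, T8, T13 pairwise conflict, so at least 3 frequencies are needed.
Using 3 frequencies: T1=3, T14=1, T6=2, T8=1, T9=3, T13=2, T11=2, T10=2, T5=2, T2=2. No two conflicting transmitters share a frequency.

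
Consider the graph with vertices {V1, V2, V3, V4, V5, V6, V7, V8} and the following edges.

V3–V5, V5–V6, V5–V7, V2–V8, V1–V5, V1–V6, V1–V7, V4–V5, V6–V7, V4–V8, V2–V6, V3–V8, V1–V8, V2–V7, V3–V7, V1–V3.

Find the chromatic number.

4

V1, V3, V5, V7 are pairwise adjacent (a clique of size 4), so at least 4 colors are needed.
4 colors suffice: color R → {V7, V8}; color B → {V2, V5}; color G → {V1, V4}; color Y → {V3, V6}. Each edge has distinct colors on its endpoints.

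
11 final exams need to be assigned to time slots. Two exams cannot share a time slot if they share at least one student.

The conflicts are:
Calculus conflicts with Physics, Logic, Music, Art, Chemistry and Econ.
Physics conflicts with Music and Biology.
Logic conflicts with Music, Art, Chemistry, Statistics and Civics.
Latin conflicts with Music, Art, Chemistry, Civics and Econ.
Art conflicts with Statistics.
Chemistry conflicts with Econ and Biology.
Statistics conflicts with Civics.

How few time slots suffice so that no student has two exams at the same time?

3

Logic, Statistics, Civics all conflict with each other, so at least 3 time slots are needed.
Using 3 time slots: Calculus=2, Physics=1, Logic=1, Latin=2, Music=3, Art=3, Chemistry=3, Statistics=2, Civics=3, Econ=1, Biology=2. No two conflicting exams share a time slot.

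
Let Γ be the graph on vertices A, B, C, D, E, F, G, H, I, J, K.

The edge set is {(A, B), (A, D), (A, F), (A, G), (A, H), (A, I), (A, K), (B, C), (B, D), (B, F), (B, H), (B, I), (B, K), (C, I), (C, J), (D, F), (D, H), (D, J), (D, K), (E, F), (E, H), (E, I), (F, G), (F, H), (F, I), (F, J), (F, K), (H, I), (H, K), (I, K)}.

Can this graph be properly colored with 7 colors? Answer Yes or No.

Yes

The chromatic number is 6. A, B, F, H, I, K are pairwise adjacent (a clique of size 6), so at least 6 colors are needed.
6 colors suffice: color 1 → {C, F}; color 2 → {A, E, J}; color 3 → {D, G, I}; color 4 → {B}; color 5 → {H}; color 6 → {K}.
Since 7 ≥ 6, a proper 7-coloring certainly exists.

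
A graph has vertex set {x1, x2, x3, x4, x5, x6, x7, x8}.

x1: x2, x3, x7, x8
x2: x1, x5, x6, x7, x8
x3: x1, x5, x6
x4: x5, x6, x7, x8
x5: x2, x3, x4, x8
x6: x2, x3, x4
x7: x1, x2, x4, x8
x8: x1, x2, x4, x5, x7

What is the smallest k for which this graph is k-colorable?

4

x1, x2, x7, x8 form a clique, so at least 4 colors are needed.
4 colors suffice: color 1 → {x3, x8}; color 2 → {x2, x4}; color 3 → {x5, x6, x7}; color 4 → {x1}. Every edge joins two different colors.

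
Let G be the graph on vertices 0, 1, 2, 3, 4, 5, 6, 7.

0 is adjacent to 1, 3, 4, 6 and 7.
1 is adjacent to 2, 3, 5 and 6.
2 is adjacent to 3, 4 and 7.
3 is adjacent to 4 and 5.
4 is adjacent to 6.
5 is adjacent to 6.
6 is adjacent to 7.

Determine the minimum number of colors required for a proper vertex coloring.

2, 3, 4 are pairwise adjacent, so at least 3 colors are needed.
3 colors suffice: color a → {3, 6}; color b → {1, 4, 7}; color c → {0, 2, 5}. No two adjacent vertices share a color.

3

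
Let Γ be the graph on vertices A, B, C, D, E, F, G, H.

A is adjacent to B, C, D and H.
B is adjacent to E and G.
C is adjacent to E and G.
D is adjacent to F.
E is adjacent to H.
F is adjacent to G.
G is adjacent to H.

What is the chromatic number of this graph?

The cycle G-C-A-D-F-G has odd length 5, so it cannot be 2-colored; at least 3 colors are needed.
One proper 3-coloring: A=1, B=2, C=2, D=3, E=1, F=2, G=1, H=2. No two adjacent vertices share a color.

3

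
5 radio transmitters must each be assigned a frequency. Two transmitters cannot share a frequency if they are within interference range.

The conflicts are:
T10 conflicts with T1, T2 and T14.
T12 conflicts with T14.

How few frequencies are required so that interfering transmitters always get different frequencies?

2

T10 and T1 conflict, so at least 2 frequencies are needed.
2 frequencies suffice: frequency 1 → {T10, T12}; frequency 2 → {T1, T2, T14}. No two conflicting transmitters share a frequency.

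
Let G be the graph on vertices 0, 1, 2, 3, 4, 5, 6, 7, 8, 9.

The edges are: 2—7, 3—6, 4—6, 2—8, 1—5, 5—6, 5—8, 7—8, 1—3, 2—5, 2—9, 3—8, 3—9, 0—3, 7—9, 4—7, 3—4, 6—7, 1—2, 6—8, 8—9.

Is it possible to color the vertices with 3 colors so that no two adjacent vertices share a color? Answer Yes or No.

No

2, 7, 8, 9 form a clique, so at least 4 colors are needed.
So 3 colors are not enough.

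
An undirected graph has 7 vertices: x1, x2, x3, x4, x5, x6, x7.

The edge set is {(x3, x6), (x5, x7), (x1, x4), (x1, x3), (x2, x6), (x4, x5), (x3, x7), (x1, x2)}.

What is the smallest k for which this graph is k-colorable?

3

The cycle x7-x3-x1-x4-x5-x7 has odd length 5, so it cannot be 2-colored; at least 3 colors are needed.
3 colors suffice: color R → {x2, x3, x5}; color B → {x1, x6, x7}; color G → {x4}. No two adjacent vertices share a color.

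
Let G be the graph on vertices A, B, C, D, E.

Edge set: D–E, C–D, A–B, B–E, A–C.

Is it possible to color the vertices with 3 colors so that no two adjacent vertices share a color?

The chromatic number is 3. The cycle A-B-E-D-C-A has odd length 5, so it cannot be 2-colored; at least 3 colors are needed.
3 colors suffice: color 1 → {A, E}; color 2 → {B, D}; color 3 → {C}.
That is already a proper 3-coloring.

Yes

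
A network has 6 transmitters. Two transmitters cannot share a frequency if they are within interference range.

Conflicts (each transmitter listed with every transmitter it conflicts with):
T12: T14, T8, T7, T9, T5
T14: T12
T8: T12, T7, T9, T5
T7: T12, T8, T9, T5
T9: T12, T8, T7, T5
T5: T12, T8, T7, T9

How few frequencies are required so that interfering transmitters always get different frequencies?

5

T12, T8, T7, T9, T5 pairwise conflict, so at least 5 frequencies are needed.
5 frequencies suffice: frequency 1 → {T12}; frequency 2 → {T14, T9}; frequency 3 → {T5}; frequency 4 → {T8}; frequency 5 → {T7}. Each listed conflict is separated.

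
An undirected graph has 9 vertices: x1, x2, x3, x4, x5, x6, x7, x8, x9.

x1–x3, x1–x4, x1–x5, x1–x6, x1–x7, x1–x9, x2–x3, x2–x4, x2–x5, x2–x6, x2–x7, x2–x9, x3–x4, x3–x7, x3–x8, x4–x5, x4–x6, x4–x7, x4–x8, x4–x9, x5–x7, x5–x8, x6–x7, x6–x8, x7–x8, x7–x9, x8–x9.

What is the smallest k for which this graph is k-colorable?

4

x4, x5, x7, x8 form a clique, so at least 4 colors are needed.
4 colors suffice: x1=3, x2=3, x3=4, x4=1, x5=4, x6=4, x7=2, x8=3, x9=4. No two adjacent vertices share a color.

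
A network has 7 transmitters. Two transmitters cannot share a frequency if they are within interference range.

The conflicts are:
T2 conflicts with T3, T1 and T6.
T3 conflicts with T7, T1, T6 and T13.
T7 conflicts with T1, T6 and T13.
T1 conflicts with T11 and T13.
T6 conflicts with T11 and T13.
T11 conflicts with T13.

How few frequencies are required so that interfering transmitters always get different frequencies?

T3, T7, T6, T13 all conflict with each other, so at least 4 frequencies are needed.
4 frequencies suffice: frequency 1 → {T1, T6}; frequency 2 → {T2, T13}; frequency 3 → {T3, T11}; frequency 4 → {T7}. Every pair that conflicts lands in different frequencies.

4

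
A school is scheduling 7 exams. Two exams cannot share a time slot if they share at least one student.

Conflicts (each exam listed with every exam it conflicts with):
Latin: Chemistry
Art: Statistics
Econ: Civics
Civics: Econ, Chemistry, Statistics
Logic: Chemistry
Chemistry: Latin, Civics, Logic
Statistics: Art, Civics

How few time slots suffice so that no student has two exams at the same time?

2

Art and Statistics conflict, so at least 2 time slots are needed.
2 time slots suffice: time slot 1 → {Econ, Chemistry, Statistics}; time slot 2 → {Latin, Art, Civics, Logic}. Every pair that conflicts lands in different time slots.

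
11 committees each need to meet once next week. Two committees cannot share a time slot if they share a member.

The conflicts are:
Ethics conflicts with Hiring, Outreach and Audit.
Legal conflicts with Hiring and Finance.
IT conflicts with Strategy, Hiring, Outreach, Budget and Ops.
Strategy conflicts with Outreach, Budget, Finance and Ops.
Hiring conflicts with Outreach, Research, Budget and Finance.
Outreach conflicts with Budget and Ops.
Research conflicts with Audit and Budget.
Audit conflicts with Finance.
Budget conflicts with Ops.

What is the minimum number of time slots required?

IT, Strategy, Outreach, Budget, Ops pairwise conflict, so at least 5 time slots are needed.
A valid assignment using 5 time slots: Ethics=2, Legal=3, IT=4, Strategy=1, Hiring=1, Outreach=3, Research=3, Audit=1, Budget=2, Finance=2, Ops=5. Every pair that conflicts lands in different time slots.

5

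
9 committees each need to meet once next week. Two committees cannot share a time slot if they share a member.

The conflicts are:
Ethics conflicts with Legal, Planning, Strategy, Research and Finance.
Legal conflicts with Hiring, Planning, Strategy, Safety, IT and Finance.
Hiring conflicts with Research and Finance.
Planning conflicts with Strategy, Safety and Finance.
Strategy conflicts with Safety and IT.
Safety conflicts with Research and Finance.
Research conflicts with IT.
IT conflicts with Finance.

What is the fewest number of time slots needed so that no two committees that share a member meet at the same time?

Legal, Planning, Safety, Finance pairwise conflict, so at least 4 time slots are needed.
4 time slots suffice: time slot 1 → {Legal, Research}; time slot 2 → {Strategy, Finance}; time slot 3 → {Ethics, Hiring, Safety, IT}; time slot 4 → {Planning}. Each listed conflict is separated.

4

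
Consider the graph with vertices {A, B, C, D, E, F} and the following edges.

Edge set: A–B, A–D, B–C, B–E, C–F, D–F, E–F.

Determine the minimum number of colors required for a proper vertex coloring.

The cycle D-A-B-E-F-D has odd length 5, so it cannot be 2-colored; at least 3 colors are needed.
One proper 3-coloring: A=blue, B=red, C=blue, D=green, E=blue, F=red. No two adjacent vertices share a color.

3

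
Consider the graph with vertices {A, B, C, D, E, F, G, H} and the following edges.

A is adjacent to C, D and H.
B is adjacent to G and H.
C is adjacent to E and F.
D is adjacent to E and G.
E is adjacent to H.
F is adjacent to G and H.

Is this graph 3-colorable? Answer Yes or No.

The chromatic number is 3. The cycle F-C-E-D-G-F has odd length 5, so it cannot be 2-colored; at least 3 colors are needed.
3 colors suffice: color red → {C, D, H}; color blue → {A, B, E, F}; color green → {G}.
That is already a proper 3-coloring.

Yes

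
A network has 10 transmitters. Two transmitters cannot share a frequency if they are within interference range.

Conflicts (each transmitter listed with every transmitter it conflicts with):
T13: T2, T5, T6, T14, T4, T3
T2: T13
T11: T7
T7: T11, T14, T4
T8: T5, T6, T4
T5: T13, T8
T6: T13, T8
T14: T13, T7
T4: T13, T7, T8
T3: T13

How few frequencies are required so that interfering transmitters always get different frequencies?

T13 and T6 conflict, so at least 2 frequencies are needed.
2 frequencies suffice: frequency 1 → {T13, T7, T8}; frequency 2 → {T2, T11, T5, T6, T14, T4, T3}. Every pair that conflicts lands in different frequencies.

2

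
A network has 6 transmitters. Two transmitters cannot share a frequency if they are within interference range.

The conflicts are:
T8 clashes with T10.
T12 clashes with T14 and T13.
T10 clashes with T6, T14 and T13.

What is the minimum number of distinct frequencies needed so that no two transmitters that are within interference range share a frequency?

2

T10 and T13 conflict, so at least 2 frequencies are needed.
2 frequencies suffice: frequency 1 → {T12, T10}; frequency 2 → {T8, T6, T14, T13}. Every pair that conflicts lands in different frequencies.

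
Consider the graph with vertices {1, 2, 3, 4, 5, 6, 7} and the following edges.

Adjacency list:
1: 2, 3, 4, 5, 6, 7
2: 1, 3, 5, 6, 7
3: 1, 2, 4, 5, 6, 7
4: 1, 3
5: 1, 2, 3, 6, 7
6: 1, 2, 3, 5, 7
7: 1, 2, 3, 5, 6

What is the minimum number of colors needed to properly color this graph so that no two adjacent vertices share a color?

1, 2, 3, 5, 6, 7 are mutually adjacent (a clique of size 6), so at least 6 colors are needed.
One proper 6-coloring: 1=b, 2=c, 3=a, 4=c, 5=d, 6=e, 7=f. No two adjacent vertices share a color.

6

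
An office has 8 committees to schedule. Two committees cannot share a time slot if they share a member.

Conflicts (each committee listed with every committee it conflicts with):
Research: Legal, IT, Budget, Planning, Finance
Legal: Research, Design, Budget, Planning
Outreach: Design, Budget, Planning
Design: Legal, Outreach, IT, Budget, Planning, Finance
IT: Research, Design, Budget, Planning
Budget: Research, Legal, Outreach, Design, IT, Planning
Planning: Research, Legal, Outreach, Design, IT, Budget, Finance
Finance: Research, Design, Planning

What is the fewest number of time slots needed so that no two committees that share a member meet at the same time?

4

Design, IT, Budget, Planning are mutually in conflict, so at least 4 time slots are needed.
A valid assignment using 4 time slots: Research=2, Legal=4, Outreach=4, Design=2, IT=4, Budget=3, Planning=1, Finance=3. No two conflicting committees share a time slot.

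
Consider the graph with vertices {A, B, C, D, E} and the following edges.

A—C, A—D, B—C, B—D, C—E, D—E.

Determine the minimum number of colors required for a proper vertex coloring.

B and C are adjacent, so at least 2 colors are needed.
2 colors suffice: color 1 → {C, D}; color 2 → {A, B, E}. No two adjacent vertices share a color.

2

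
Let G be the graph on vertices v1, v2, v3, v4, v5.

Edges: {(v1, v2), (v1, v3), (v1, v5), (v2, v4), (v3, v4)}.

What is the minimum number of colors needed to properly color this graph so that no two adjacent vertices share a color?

v1 and v5 are adjacent, so at least 2 colors are needed.
One proper 2-coloring: v1=1, v2=2, v3=2, v4=1, v5=2. Every edge joins two different colors.

2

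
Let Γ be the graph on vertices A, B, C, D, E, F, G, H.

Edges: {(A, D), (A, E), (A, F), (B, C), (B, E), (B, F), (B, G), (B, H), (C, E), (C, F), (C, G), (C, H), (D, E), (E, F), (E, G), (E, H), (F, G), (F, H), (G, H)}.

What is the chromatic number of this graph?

B, C, E, F, G, H form a clique, so at least 6 colors are needed.
6 colors suffice: color 1 → {E}; color 2 → {D, F}; color 3 → {A, B}; color 4 → {H}; color 5 → {G}; color 6 → {C}. Each edge has distinct colors on its endpoints.

6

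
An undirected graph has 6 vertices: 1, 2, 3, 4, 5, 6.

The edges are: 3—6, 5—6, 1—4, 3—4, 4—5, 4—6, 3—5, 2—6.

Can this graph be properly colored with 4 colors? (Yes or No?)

Yes

The chromatic number is 4. 3, 4, 5, 6 are pairwise adjacent (a clique of size 4), so at least 4 colors are needed.
4 colors suffice: 1=blue, 2=red, 3=yellow, 4=red, 5=green, 6=blue.
That is already a proper 4-coloring.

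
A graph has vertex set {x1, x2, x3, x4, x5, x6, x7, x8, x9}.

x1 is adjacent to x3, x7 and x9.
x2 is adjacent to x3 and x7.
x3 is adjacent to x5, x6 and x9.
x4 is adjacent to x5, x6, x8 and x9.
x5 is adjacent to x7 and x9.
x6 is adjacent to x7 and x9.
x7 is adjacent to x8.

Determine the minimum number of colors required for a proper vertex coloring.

x4, x6, x9 are pairwise adjacent, so at least 3 colors are needed.
A valid assignment using 3 colors: x1=G, x2=G, x3=B, x4=B, x5=G, x6=G, x7=R, x8=G, x9=R. Each edge has distinct colors on its endpoints.

3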